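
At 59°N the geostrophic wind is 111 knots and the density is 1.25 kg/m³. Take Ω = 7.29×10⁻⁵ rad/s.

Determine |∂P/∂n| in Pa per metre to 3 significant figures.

8.92×10⁻³ Pa/m

Coriolis parameter at 59°N:
f = 2Ω sin φ = 2 × 7.29×10⁻⁵ × sin 59° = 1.25×10⁻⁴ s⁻¹
Wind speed in SI: 111 knots = 57.1 m/s
Geostrophic balance rearranged: |∂P/∂n| = f ρ V_g
|∂P/∂n| = 1.25×10⁻⁴ × 1.25 × 57.1 = 8.92×10⁻³ Pa/m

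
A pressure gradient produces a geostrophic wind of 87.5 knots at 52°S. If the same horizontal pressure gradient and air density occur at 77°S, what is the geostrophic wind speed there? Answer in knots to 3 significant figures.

With the same pressure gradient and density, V_g ∝ 1/f ∝ 1/sin φ.
V₂ = V₁ · sin φ₁ / sin φ₂ = 87.5 × sin 52° / sin 77°
V₂ = 87.5 × 0.7880/0.9744 = 70.8 knots

70.8 knots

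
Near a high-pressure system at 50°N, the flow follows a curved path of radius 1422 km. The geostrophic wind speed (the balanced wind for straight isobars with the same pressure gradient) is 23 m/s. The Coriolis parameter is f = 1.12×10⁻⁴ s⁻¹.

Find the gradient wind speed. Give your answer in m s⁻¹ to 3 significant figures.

Around a high, pressure-gradient force acts outward with centrifugal, so Coriolis balances both:
fV = (1/ρ)|∂P/∂n| + V²/R  →  V² − fR·V + fR·V_g = 0
With fR = 1.12×10⁻⁴ × 1422×10³ m = 159 m/s:
V = [fR − √((fR)² − 4 fR V_g)]/2 = [159 − √(159² − 4×159×23)]/2 = 27.9 m/s
Supergeostrophic (V > V_g = 23 m/s), as expected around a high.

27.9 m s⁻¹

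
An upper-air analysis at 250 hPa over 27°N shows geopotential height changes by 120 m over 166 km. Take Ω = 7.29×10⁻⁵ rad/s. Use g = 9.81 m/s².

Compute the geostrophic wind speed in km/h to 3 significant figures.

Coriolis parameter at 27°N:
f = 2Ω sin φ = 2 × 7.29×10⁻⁵ × sin 27° = 6.62×10⁻⁵ s⁻¹
Height gradient: |∂Z/∂n| = 120 m / 166000 m = 7.23×10⁻⁴
On a pressure surface, geostrophic balance gives V_g = (g/f)|∂Z/∂n|:
V_g = 9.81 × 7.23×10⁻⁴ / 6.62×10⁻⁵ = 107 m/s
Converting: 107 m/s × 3.6 = 386 km/h

386 km/h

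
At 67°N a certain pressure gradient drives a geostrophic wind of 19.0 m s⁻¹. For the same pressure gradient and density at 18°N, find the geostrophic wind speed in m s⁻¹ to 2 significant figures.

57 m s⁻¹

With the same pressure gradient and density, V_g ∝ 1/f ∝ 1/sin φ.
V₂ = V₁ · sin φ₁ / sin φ₂ = 19.0 × sin 67° / sin 18°
V₂ = 19.0 × 0.9205/0.3090 = 57 m s⁻¹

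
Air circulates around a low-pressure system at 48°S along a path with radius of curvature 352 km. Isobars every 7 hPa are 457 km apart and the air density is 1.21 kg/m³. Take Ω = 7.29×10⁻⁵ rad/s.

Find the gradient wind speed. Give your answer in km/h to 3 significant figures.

33.8 km/h

Coriolis parameter at 48°S:
f = 2Ω sin φ = 2 × 7.29×10⁻⁵ × sin 48° = 1.08×10⁻⁴ s⁻¹
Pressure gradient: |∂P/∂n| = 700 Pa / 457000 m = 1.53×10⁻³ Pa/m
Geostrophic speed: V_g = |∂P/∂n|/(fρ) = 1.53×10⁻³/(1.08×10⁻⁴ × 1.21) = 11.7 m/s
Around a low, centrifugal force acts outward with Coriolis, so pressure-gradient force balances both:
(1/ρ)|∂P/∂n| = fV + V²/R  →  V² + fR·V − fR·V_g = 0
With fR = 1.08×10⁻⁴ × 352×10³ m = 38.1 m/s:
V = [−fR + √((fR)² + 4 fR V_g)]/2 = [−38.1 + √(38.1² + 4×38.1×11.7)]/2 = 9.38 m/s
Subgeostrophic (V < V_g = 11.7 m/s), as expected around a low.
Converting: 9.38 m/s × 3.6 = 33.8 km/h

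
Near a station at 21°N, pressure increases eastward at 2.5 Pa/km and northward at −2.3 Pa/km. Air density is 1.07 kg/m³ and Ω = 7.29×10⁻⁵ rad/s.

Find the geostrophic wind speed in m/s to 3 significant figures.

60.8 m/s

Coriolis parameter at 21°N:
f = 2Ω sin φ = 2 × 7.29×10⁻⁵ × sin 21° = 5.23×10⁻⁵ s⁻¹
Component geostrophic relations (x east, y north):
u_g = −(1/(fρ)) ∂P/∂y,  v_g = (1/(fρ)) ∂P/∂x
u_g = −(−2.3×10⁻³)/(5.23×10⁻⁵ × 1.07) = 41.1 m/s;  v_g = (2.5×10⁻³)/(5.23×10⁻⁵ × 1.07) = 44.7 m/s
|V_g| = √(u_g² + v_g²) = 60.8 m/s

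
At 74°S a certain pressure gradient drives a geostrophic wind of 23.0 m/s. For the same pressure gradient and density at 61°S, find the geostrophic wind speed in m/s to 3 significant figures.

25.3 m/s

With the same pressure gradient and density, V_g ∝ 1/f ∝ 1/sin φ.
V₂ = V₁ · sin φ₁ / sin φ₂ = 23.0 × sin 74° / sin 61°
V₂ = 23.0 × 0.9613/0.8746 = 25.3 m/s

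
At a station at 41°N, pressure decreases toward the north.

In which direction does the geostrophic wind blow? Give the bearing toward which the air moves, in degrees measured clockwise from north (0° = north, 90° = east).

090°

The pressure-gradient force points toward the north (bearing 000°).
Geostrophic balance: in the Northern Hemisphere the Coriolis force deflects motion to the right, so the geostrophic wind blows 90° to the right of the pressure-gradient force (low pressure on the left).
Rotating 000° by 90° clockwise gives 090° — the wind blows toward the east.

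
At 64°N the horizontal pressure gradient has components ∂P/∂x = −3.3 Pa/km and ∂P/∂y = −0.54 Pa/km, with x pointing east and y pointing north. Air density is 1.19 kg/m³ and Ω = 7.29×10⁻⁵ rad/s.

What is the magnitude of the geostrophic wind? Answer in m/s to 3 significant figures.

Coriolis parameter at 64°N:
f = 2Ω sin φ = 2 × 7.29×10⁻⁵ × sin 64° = 1.31×10⁻⁴ s⁻¹
Component geostrophic relations (x east, y north):
u_g = −(1/(fρ)) ∂P/∂y,  v_g = (1/(fρ)) ∂P/∂x
u_g = −(−0.54×10⁻³)/(1.31×10⁻⁴ × 1.19) = 3.46 m/s;  v_g = (−3.3×10⁻³)/(1.31×10⁻⁴ × 1.19) = −21.2 m/s
|V_g| = √(u_g² + v_g²) = 21.4 m/s

21.4 m/s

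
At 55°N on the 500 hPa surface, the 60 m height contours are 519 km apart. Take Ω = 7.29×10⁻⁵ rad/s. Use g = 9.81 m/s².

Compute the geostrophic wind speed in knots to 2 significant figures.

18 knots

Coriolis parameter at 55°N:
f = 2Ω sin φ = 2 × 7.29×10⁻⁵ × sin 55° = 1.19×10⁻⁴ s⁻¹
Height gradient: |∂Z/∂n| = 60 m / 519000 m = 1.16×10⁻⁴
On a pressure surface, geostrophic balance gives V_g = (g/f)|∂Z/∂n|:
V_g = 9.81 × 1.16×10⁻⁴ / 1.19×10⁻⁴ = 9.50 m/s
Converting: 9.50 m/s × 1.944 = 18 knots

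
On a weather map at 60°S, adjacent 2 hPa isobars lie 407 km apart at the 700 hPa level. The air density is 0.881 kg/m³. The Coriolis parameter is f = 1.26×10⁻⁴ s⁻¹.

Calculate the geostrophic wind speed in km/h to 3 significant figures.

15.9 km/h

Pressure gradient: |∂P/∂n| = 200 Pa / 407000 m = 4.91×10⁻⁴ Pa/m
Geostrophic balance (pressure-gradient force = Coriolis force):
V_g = (1/(fρ)) |∂P/∂n| = 4.91×10⁻⁴ / (1.26×10⁻⁴ × 0.881) = 4.43 m/s
Converting: 4.43 m/s × 3.6 = 15.9 km/h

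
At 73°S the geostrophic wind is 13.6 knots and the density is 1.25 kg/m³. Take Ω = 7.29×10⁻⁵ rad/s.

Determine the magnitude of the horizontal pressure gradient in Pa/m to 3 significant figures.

Coriolis parameter at 73°S:
f = 2Ω sin φ = 2 × 7.29×10⁻⁵ × sin 73° = 1.39×10⁻⁴ s⁻¹
Wind speed in SI: 13.6 knots = 7.00 m/s
Geostrophic balance rearranged: |∂P/∂n| = f ρ V_g
|∂P/∂n| = 1.39×10⁻⁴ × 1.25 × 7.00 = 1.22×10⁻³ Pa/m

1.22×10⁻³ Pa/m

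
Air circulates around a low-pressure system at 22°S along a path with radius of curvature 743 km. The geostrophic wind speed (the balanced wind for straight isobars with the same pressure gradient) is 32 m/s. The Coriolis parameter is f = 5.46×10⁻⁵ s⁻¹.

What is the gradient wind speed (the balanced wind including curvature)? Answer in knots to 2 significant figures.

Around a low, centrifugal force acts outward with Coriolis, so pressure-gradient force balances both:
(1/ρ)|∂P/∂n| = fV + V²/R  →  V² + fR·V − fR·V_g = 0
With fR = 5.46×10⁻⁵ × 743×10³ m = 40.6 m/s:
V = [−fR + √((fR)² + 4 fR V_g)]/2 = [−40.6 + √(40.6² + 4×40.6×32)]/2 = 21.1 m/s
Subgeostrophic (V < V_g = 32 m/s), as expected around a low.
Converting: 21.1 m/s × 1.944 = 41 knots

41 knots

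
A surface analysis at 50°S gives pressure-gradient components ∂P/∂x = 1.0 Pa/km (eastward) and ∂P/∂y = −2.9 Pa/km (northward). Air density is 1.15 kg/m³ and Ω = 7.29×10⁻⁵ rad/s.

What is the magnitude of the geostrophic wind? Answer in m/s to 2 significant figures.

24 m/s

Coriolis parameter at 50°S:
f = 2Ω sin φ = 2 × 7.29×10⁻⁵ × sin 50° = 1.12×10⁻⁴ s⁻¹
In the Southern Hemisphere f is negative: f = −1.12×10⁻⁴ s⁻¹.
Component geostrophic relations (x east, y north):
u_g = −(1/(fρ)) ∂P/∂y,  v_g = (1/(fρ)) ∂P/∂x
u_g = −(−2.9×10⁻³)/(−1.12×10⁻⁴ × 1.15) = −22.6 m/s;  v_g = (1.0×10⁻³)/(−1.12×10⁻⁴ × 1.15) = −7.79 m/s
|V_g| = √(u_g² + v_g²) = 23.9 m/s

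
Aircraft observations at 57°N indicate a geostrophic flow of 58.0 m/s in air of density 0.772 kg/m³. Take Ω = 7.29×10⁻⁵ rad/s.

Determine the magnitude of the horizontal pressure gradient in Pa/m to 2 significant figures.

Coriolis parameter at 57°N:
f = 2Ω sin φ = 2 × 7.29×10⁻⁵ × sin 57° = 1.22×10⁻⁴ s⁻¹
Geostrophic balance rearranged: |∂P/∂n| = f ρ V_g
|∂P/∂n| = 1.22×10⁻⁴ × 0.772 × 58.0 = 5.48×10⁻³ Pa/m

5.5×10⁻³ Pa/m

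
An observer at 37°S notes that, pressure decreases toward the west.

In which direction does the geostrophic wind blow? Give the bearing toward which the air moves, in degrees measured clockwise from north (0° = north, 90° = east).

180°

The pressure-gradient force points toward the west (bearing 270°).
Geostrophic balance: in the Southern Hemisphere the Coriolis force deflects motion to the left, so the geostrophic wind blows 90° to the left of the pressure-gradient force (low pressure on the right).
Rotating 270° by 90° counterclockwise gives 180° — the wind blows toward the south.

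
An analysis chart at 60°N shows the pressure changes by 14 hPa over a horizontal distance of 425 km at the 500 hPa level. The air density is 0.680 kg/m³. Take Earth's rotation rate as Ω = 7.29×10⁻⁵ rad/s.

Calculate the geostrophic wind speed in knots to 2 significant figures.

Coriolis parameter at 60°N:
f = 2Ω sin φ = 2 × 7.29×10⁻⁵ × sin 60° = 1.26×10⁻⁴ s⁻¹
Pressure gradient: |∂P/∂n| = 1400 Pa / 425000 m = 3.29×10⁻³ Pa/m
Geostrophic balance (pressure-gradient force = Coriolis force):
V_g = (1/(fρ)) |∂P/∂n| = 3.29×10⁻³ / (1.26×10⁻⁴ × 0.680) = 38.4 m/s
Converting: 38.4 m/s × 1.944 = 75 knots

75 knots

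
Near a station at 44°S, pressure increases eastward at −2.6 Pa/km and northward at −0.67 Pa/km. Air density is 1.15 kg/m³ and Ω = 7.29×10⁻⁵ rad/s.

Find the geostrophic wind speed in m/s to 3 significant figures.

Coriolis parameter at 44°S:
f = 2Ω sin φ = 2 × 7.29×10⁻⁵ × sin 44° = 1.01×10⁻⁴ s⁻¹
In the Southern Hemisphere f is negative: f = −1.01×10⁻⁴ s⁻¹.
Component geostrophic relations (x east, y north):
u_g = −(1/(fρ)) ∂P/∂y,  v_g = (1/(fρ)) ∂P/∂x
u_g = −(−0.67×10⁻³)/(−1.01×10⁻⁴ × 1.15) = −5.75 m/s;  v_g = (−2.6×10⁻³)/(−1.01×10⁻⁴ × 1.15) = 22.3 m/s
|V_g| = √(u_g² + v_g²) = 23.1 m/s

23.1 m/s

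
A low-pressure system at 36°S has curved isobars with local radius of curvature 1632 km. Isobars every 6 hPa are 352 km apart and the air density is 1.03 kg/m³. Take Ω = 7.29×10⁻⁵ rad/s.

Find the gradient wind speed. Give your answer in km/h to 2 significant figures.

Coriolis parameter at 36°S:
f = 2Ω sin φ = 2 × 7.29×10⁻⁵ × sin 36° = 8.57×10⁻⁵ s⁻¹
Pressure gradient: |∂P/∂n| = 600 Pa / 352000 m = 1.70×10⁻³ Pa/m
Geostrophic speed: V_g = |∂P/∂n|/(fρ) = 1.70×10⁻³/(8.57×10⁻⁵ × 1.03) = 19.3 m/s
Around a low, centrifugal force acts outward with Coriolis, so pressure-gradient force balances both:
(1/ρ)|∂P/∂n| = fV + V²/R  →  V² + fR·V − fR·V_g = 0
With fR = 8.57×10⁻⁵ × 1632×10³ m = 140 m/s:
V = [−fR + √((fR)² + 4 fR V_g)]/2 = [−140 + √(140² + 4×140×19.3)]/2 = 17.2 m/s
Subgeostrophic (V < V_g = 19.3 m/s), as expected around a low.
Converting: 17.2 m/s × 3.6 = 62 km/h

62 km/h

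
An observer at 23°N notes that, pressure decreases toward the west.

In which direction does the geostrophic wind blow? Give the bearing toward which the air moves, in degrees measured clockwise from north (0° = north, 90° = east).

000°

The pressure-gradient force points toward the west (bearing 270°).
Geostrophic balance: in the Northern Hemisphere the Coriolis force deflects motion to the right, so the geostrophic wind blows 90° to the right of the pressure-gradient force (low pressure on the left).
Rotating 270° by 90° clockwise gives 000° — the wind blows toward the north.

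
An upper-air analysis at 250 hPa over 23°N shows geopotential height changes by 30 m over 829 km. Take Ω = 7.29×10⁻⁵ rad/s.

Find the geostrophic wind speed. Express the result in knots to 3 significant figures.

12.1 knots

Coriolis parameter at 23°N:
f = 2Ω sin φ = 2 × 7.29×10⁻⁵ × sin 23° = 5.70×10⁻⁵ s⁻¹
Height gradient: |∂Z/∂n| = 30 m / 829000 m = 3.62×10⁻⁵
On a pressure surface, geostrophic balance gives V_g = (g/f)|∂Z/∂n|:
V_g = 9.81 × 3.62×10⁻⁵ / 5.70×10⁻⁵ = 6.23 m/s
Converting: 6.23 m/s × 1.944 = 12.1 knots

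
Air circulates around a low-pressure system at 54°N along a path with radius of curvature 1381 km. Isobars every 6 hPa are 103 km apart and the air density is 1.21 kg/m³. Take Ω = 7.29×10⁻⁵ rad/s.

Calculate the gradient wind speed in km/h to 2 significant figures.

Coriolis parameter at 54°N:
f = 2Ω sin φ = 2 × 7.29×10⁻⁵ × sin 54° = 1.18×10⁻⁴ s⁻¹
Pressure gradient: |∂P/∂n| = 600 Pa / 103000 m = 5.83×10⁻³ Pa/m
Geostrophic speed: V_g = |∂P/∂n|/(fρ) = 5.83×10⁻³/(1.18×10⁻⁴ × 1.21) = 40.8 m/s
Around a low, centrifugal force acts outward with Coriolis, so pressure-gradient force balances both:
(1/ρ)|∂P/∂n| = fV + V²/R  →  V² + fR·V − fR·V_g = 0
With fR = 1.18×10⁻⁴ × 1381×10³ m = 163 m/s:
V = [−fR + √((fR)² + 4 fR V_g)]/2 = [−163 + √(163² + 4×163×40.8)]/2 = 33.8 m/s
Subgeostrophic (V < V_g = 40.8 m/s), as expected around a low.
Converting: 33.8 m/s × 3.6 = 120 km/h

120 km/h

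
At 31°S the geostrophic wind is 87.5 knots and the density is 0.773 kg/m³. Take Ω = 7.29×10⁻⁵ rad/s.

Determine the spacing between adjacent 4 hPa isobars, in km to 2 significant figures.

150 km

Coriolis parameter at 31°S:
f = 2Ω sin φ = 2 × 7.29×10⁻⁵ × sin 31° = 7.51×10⁻⁵ s⁻¹
Wind speed in SI: 87.5 knots = 45.0 m/s
Geostrophic balance rearranged: |∂P/∂n| = f ρ V_g
|∂P/∂n| = 7.51×10⁻⁵ × 0.773 × 45.0 = 2.61×10⁻³ Pa/m
Isobar spacing: Δn = ΔP/|∂P/∂n| = 400 Pa / 2.61×10⁻³ Pa/m = 153087 m ≈ 150 km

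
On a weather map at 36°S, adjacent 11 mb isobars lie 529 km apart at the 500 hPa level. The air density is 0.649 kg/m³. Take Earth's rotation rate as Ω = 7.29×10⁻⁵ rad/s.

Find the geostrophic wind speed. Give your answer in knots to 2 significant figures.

73 knots

Coriolis parameter at 36°S:
f = 2Ω sin φ = 2 × 7.29×10⁻⁵ × sin 36° = 8.57×10⁻⁵ s⁻¹
Pressure gradient: |∂P/∂n| = 1100 Pa / 529000 m = 2.08×10⁻³ Pa/m
Geostrophic balance (pressure-gradient force = Coriolis force):
V_g = (1/(fρ)) |∂P/∂n| = 2.08×10⁻³ / (8.57×10⁻⁵ × 0.649) = 37.4 m/s
Converting: 37.4 m/s × 1.944 = 73 knots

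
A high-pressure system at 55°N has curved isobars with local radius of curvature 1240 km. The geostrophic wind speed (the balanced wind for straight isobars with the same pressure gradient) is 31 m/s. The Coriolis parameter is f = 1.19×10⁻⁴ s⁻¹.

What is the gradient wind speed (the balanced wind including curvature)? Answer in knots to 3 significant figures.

86.1 knots

Around a high, pressure-gradient force acts outward with centrifugal, so Coriolis balances both:
fV = (1/ρ)|∂P/∂n| + V²/R  →  V² − fR·V + fR·V_g = 0
With fR = 1.19×10⁻⁴ × 1240×10³ m = 148 m/s:
V = [fR − √((fR)² − 4 fR V_g)]/2 = [148 − √(148² − 4×148×31)]/2 = 44.3 m/s
Supergeostrophic (V > V_g = 31 m/s), as expected around a high.
Converting: 44.3 m/s × 1.944 = 86.1 knots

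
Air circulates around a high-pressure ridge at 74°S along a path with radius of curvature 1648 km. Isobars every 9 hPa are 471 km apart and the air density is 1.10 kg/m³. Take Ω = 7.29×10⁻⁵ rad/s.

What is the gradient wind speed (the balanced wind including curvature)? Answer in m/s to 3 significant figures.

Coriolis parameter at 74°S:
f = 2Ω sin φ = 2 × 7.29×10⁻⁵ × sin 74° = 1.40×10⁻⁴ s⁻¹
Pressure gradient: |∂P/∂n| = 900 Pa / 471000 m = 1.91×10⁻³ Pa/m
Geostrophic speed: V_g = |∂P/∂n|/(fρ) = 1.91×10⁻³/(1.40×10⁻⁴ × 1.10) = 12.4 m/s
Around a high, pressure-gradient force acts outward with centrifugal, so Coriolis balances both:
fV = (1/ρ)|∂P/∂n| + V²/R  →  V² − fR·V + fR·V_g = 0
With fR = 1.40×10⁻⁴ × 1648×10³ m = 231 m/s:
V = [fR − √((fR)² − 4 fR V_g)]/2 = [231 − √(231² − 4×231×12.4)]/2 = 13.1 m/s
Supergeostrophic (V > V_g = 12.4 m/s), as expected around a high.

13.1 m/s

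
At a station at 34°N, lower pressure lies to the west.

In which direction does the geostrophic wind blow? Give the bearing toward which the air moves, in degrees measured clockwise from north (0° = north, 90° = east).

The pressure-gradient force points toward the west (bearing 270°).
Geostrophic balance: in the Northern Hemisphere the Coriolis force deflects motion to the right, so the geostrophic wind blows 90° to the right of the pressure-gradient force (low pressure on the left).
Rotating 270° by 90° clockwise gives 000° — the wind blows toward the north.

000°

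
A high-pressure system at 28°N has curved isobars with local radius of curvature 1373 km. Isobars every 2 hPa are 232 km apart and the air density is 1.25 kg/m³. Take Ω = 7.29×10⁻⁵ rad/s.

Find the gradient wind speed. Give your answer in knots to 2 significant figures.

22 knots

Coriolis parameter at 28°N:
f = 2Ω sin φ = 2 × 7.29×10⁻⁵ × sin 28° = 6.84×10⁻⁵ s⁻¹
Pressure gradient: |∂P/∂n| = 200 Pa / 232000 m = 8.62×10⁻⁴ Pa/m
Geostrophic speed: V_g = |∂P/∂n|/(fρ) = 8.62×10⁻⁴/(6.84×10⁻⁵ × 1.25) = 10.1 m/s
Around a high, pressure-gradient force acts outward with centrifugal, so Coriolis balances both:
fV = (1/ρ)|∂P/∂n| + V²/R  →  V² − fR·V + fR·V_g = 0
With fR = 6.84×10⁻⁵ × 1373×10³ m = 94.0 m/s:
V = [fR − √((fR)² − 4 fR V_g)]/2 = [94.0 − √(94.0² − 4×94.0×10.1)]/2 = 11.5 m/s
Supergeostrophic (V > V_g = 10.1 m/s), as expected around a high.
Converting: 11.5 m/s × 1.944 = 22 knots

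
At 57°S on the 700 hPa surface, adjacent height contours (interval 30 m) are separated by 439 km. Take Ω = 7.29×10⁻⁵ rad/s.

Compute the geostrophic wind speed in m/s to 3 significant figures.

Coriolis parameter at 57°S:
f = 2Ω sin φ = 2 × 7.29×10⁻⁵ × sin 57° = 1.22×10⁻⁴ s⁻¹
Height gradient: |∂Z/∂n| = 30 m / 439000 m = 6.83×10⁻⁵
On a pressure surface, geostrophic balance gives V_g = (g/f)|∂Z/∂n|:
V_g = 9.81 × 6.83×10⁻⁵ / 1.22×10⁻⁴ = 5.48 m/s

5.48 m/s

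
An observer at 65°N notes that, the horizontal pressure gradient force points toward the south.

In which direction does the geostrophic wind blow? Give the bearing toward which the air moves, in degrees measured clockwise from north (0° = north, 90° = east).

The pressure-gradient force points toward the south (bearing 180°).
Geostrophic balance: in the Northern Hemisphere the Coriolis force deflects motion to the right, so the geostrophic wind blows 90° to the right of the pressure-gradient force (low pressure on the left).
Rotating 180° by 90° clockwise gives 270° — the wind blows toward the west.

270°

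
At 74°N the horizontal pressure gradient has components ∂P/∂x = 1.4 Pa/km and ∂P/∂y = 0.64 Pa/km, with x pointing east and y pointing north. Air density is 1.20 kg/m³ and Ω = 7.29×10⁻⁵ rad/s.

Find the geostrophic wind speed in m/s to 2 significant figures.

Coriolis parameter at 74°N:
f = 2Ω sin φ = 2 × 7.29×10⁻⁵ × sin 74° = 1.40×10⁻⁴ s⁻¹
Component geostrophic relations (x east, y north):
u_g = −(1/(fρ)) ∂P/∂y,  v_g = (1/(fρ)) ∂P/∂x
u_g = −(0.64×10⁻³)/(1.40×10⁻⁴ × 1.20) = −3.81 m/s;  v_g = (1.4×10⁻³)/(1.40×10⁻⁴ × 1.20) = 8.32 m/s
|V_g| = √(u_g² + v_g²) = 9.15 m/s

9.2 m/s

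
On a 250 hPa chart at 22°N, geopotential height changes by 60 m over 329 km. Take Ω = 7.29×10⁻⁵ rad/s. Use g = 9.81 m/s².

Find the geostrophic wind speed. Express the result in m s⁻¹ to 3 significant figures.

Coriolis parameter at 22°N:
f = 2Ω sin φ = 2 × 7.29×10⁻⁵ × sin 22° = 5.46×10⁻⁵ s⁻¹
Height gradient: |∂Z/∂n| = 60 m / 329000 m = 1.82×10⁻⁴
On a pressure surface, geostrophic balance gives V_g = (g/f)|∂Z/∂n|:
V_g = 9.81 × 1.82×10⁻⁴ / 5.46×10⁻⁵ = 32.8 m/s

32.8 m s⁻¹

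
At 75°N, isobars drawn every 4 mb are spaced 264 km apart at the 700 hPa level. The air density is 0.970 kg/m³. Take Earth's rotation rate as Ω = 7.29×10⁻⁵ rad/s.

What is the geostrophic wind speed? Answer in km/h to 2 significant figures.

40 km/h

Coriolis parameter at 75°N:
f = 2Ω sin φ = 2 × 7.29×10⁻⁵ × sin 75° = 1.41×10⁻⁴ s⁻¹
Pressure gradient: |∂P/∂n| = 400 Pa / 264000 m = 1.52×10⁻³ Pa/m
Geostrophic balance (pressure-gradient force = Coriolis force):
V_g = (1/(fρ)) |∂P/∂n| = 1.52×10⁻³ / (1.41×10⁻⁴ × 0.970) = 11.1 m/s
Converting: 11.1 m/s × 3.6 = 40 km/h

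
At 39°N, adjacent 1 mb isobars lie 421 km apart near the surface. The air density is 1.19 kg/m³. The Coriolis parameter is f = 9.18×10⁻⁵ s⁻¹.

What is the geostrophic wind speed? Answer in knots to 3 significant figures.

Pressure gradient: |∂P/∂n| = 100 Pa / 421000 m = 2.38×10⁻⁴ Pa/m
Geostrophic balance (pressure-gradient force = Coriolis force):
V_g = (1/(fρ)) |∂P/∂n| = 2.38×10⁻⁴ / (9.18×10⁻⁵ × 1.19) = 2.17 m/s
Converting: 2.17 m/s × 1.944 = 4.23 knots

4.23 knots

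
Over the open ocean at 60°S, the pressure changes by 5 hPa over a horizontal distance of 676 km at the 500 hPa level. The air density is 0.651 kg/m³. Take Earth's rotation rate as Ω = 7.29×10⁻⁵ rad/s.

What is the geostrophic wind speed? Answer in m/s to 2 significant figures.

Coriolis parameter at 60°S:
f = 2Ω sin φ = 2 × 7.29×10⁻⁵ × sin 60° = 1.26×10⁻⁴ s⁻¹
Pressure gradient: |∂P/∂n| = 500 Pa / 676000 m = 7.40×10⁻⁴ Pa/m
Geostrophic balance (pressure-gradient force = Coriolis force):
V_g = (1/(fρ)) |∂P/∂n| = 7.40×10⁻⁴ / (1.26×10⁻⁴ × 0.651) = 9.00 m/s

9.0 m/s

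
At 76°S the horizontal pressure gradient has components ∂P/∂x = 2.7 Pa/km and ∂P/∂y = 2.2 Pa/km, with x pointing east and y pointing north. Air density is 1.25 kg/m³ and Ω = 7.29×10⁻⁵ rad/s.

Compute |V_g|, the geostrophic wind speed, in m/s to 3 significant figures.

19.7 m/s

Coriolis parameter at 76°S:
f = 2Ω sin φ = 2 × 7.29×10⁻⁵ × sin 76° = 1.41×10⁻⁴ s⁻¹
In the Southern Hemisphere f is negative: f = −1.41×10⁻⁴ s⁻¹.
Component geostrophic relations (x east, y north):
u_g = −(1/(fρ)) ∂P/∂y,  v_g = (1/(fρ)) ∂P/∂x
u_g = −(2.2×10⁻³)/(−1.41×10⁻⁴ × 1.25) = 12.4 m/s;  v_g = (2.7×10⁻³)/(−1.41×10⁻⁴ × 1.25) = −15.3 m/s
|V_g| = √(u_g² + v_g²) = 19.7 m/s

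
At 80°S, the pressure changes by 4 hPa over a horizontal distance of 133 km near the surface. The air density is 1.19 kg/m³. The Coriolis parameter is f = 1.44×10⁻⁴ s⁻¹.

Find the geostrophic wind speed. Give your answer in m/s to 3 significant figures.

Pressure gradient: |∂P/∂n| = 400 Pa / 133000 m = 3.01×10⁻³ Pa/m
Geostrophic balance (pressure-gradient force = Coriolis force):
V_g = (1/(fρ)) |∂P/∂n| = 3.01×10⁻³ / (1.44×10⁻⁴ × 1.19) = 17.6 m/s

17.6 m/s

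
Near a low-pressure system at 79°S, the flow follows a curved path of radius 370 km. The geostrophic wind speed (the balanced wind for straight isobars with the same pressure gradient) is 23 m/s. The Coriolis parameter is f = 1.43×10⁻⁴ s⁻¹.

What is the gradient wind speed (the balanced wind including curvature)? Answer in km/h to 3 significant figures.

Around a low, centrifugal force acts outward with Coriolis, so pressure-gradient force balances both:
(1/ρ)|∂P/∂n| = fV + V²/R  →  V² + fR·V − fR·V_g = 0
With fR = 1.43×10⁻⁴ × 370×10³ m = 52.9 m/s:
V = [−fR + √((fR)² + 4 fR V_g)]/2 = [−52.9 + √(52.9² + 4×52.9×23)]/2 = 17.3 m/s
Subgeostrophic (V < V_g = 23 m/s), as expected around a low.
Converting: 17.3 m/s × 3.6 = 62.4 km/h

62.4 km/h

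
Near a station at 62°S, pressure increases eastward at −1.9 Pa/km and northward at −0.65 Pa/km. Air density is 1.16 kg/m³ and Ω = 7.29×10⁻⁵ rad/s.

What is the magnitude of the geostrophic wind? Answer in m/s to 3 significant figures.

Coriolis parameter at 62°S:
f = 2Ω sin φ = 2 × 7.29×10⁻⁵ × sin 62° = 1.29×10⁻⁴ s⁻¹
In the Southern Hemisphere f is negative: f = −1.29×10⁻⁴ s⁻¹.
Component geostrophic relations (x east, y north):
u_g = −(1/(fρ)) ∂P/∂y,  v_g = (1/(fρ)) ∂P/∂x
u_g = −(−0.65×10⁻³)/(−1.29×10⁻⁴ × 1.16) = −4.35 m/s;  v_g = (−1.9×10⁻³)/(−1.29×10⁻⁴ × 1.16) = 12.7 m/s
|V_g| = √(u_g² + v_g²) = 13.4 m/s

13.4 m/s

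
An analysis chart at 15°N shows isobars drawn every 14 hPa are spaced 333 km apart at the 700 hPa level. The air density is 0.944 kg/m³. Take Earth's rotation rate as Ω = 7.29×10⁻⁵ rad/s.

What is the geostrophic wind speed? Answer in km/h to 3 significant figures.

Coriolis parameter at 15°N:
f = 2Ω sin φ = 2 × 7.29×10⁻⁵ × sin 15° = 3.77×10⁻⁵ s⁻¹
Pressure gradient: |∂P/∂n| = 1400 Pa / 333000 m = 4.20×10⁻³ Pa/m
Geostrophic balance (pressure-gradient force = Coriolis force):
V_g = (1/(fρ)) |∂P/∂n| = 4.20×10⁻³ / (3.77×10⁻⁵ × 0.944) = 118 m/s
Converting: 118 m/s × 3.6 = 425 km/h

425 km/h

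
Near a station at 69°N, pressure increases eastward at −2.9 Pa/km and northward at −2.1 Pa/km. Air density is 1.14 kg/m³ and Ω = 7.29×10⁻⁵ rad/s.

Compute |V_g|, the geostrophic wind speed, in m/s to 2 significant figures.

Coriolis parameter at 69°N:
f = 2Ω sin φ = 2 × 7.29×10⁻⁵ × sin 69° = 1.36×10⁻⁴ s⁻¹
Component geostrophic relations (x east, y north):
u_g = −(1/(fρ)) ∂P/∂y,  v_g = (1/(fρ)) ∂P/∂x
u_g = −(−2.1×10⁻³)/(1.36×10⁻⁴ × 1.14) = 13.5 m/s;  v_g = (−2.9×10⁻³)/(1.36×10⁻⁴ × 1.14) = −18.7 m/s
|V_g| = √(u_g² + v_g²) = 23.1 m/s

23 m/s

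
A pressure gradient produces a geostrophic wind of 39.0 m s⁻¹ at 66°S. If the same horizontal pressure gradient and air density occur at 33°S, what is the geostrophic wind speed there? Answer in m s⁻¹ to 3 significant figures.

65.4 m s⁻¹

With the same pressure gradient and density, V_g ∝ 1/f ∝ 1/sin φ.
V₂ = V₁ · sin φ₁ / sin φ₂ = 39.0 × sin 66° / sin 33°
V₂ = 39.0 × 0.9135/0.5446 = 65.4 m s⁻¹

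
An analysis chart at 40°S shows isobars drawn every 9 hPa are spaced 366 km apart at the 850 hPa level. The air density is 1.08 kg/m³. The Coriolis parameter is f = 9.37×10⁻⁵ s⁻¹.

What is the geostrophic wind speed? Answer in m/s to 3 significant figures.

24.3 m/s

Pressure gradient: |∂P/∂n| = 900 Pa / 366000 m = 2.46×10⁻³ Pa/m
Geostrophic balance (pressure-gradient force = Coriolis force):
V_g = (1/(fρ)) |∂P/∂n| = 2.46×10⁻³ / (9.37×10⁻⁵ × 1.08) = 24.3 m/s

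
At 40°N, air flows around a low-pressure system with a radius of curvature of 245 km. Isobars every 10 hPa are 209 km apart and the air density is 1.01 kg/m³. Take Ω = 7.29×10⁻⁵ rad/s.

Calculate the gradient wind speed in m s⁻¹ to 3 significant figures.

24.5 m s⁻¹

Coriolis parameter at 40°N:
f = 2Ω sin φ = 2 × 7.29×10⁻⁵ × sin 40° = 9.37×10⁻⁵ s⁻¹
Pressure gradient: |∂P/∂n| = 1000 Pa / 209000 m = 4.78×10⁻³ Pa/m
Geostrophic speed: V_g = |∂P/∂n|/(fρ) = 4.78×10⁻³/(9.37×10⁻⁵ × 1.01) = 50.5 m/s
Around a low, centrifugal force acts outward with Coriolis, so pressure-gradient force balances both:
(1/ρ)|∂P/∂n| = fV + V²/R  →  V² + fR·V − fR·V_g = 0
With fR = 9.37×10⁻⁵ × 245×10³ m = 23.0 m/s:
V = [−fR + √((fR)² + 4 fR V_g)]/2 = [−23.0 + √(23.0² + 4×23.0×50.5)]/2 = 24.5 m/s
Subgeostrophic (V < V_g = 50.5 m/s), as expected around a low.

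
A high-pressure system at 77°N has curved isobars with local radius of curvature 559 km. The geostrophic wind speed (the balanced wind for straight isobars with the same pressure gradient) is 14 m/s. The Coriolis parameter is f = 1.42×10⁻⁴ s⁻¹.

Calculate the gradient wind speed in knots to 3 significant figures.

35.3 knots

Around a high, pressure-gradient force acts outward with centrifugal, so Coriolis balances both:
fV = (1/ρ)|∂P/∂n| + V²/R  →  V² − fR·V + fR·V_g = 0
With fR = 1.42×10⁻⁴ × 559×10³ m = 79.4 m/s:
V = [fR − √((fR)² − 4 fR V_g)]/2 = [79.4 − √(79.4² − 4×79.4×14)]/2 = 18.2 m/s
Supergeostrophic (V > V_g = 14 m/s), as expected around a high.
Converting: 18.2 m/s × 1.944 = 35.3 knots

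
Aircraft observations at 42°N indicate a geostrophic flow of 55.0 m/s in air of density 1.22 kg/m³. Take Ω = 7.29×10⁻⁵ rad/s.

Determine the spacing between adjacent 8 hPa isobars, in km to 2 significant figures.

120 km

Coriolis parameter at 42°N:
f = 2Ω sin φ = 2 × 7.29×10⁻⁵ × sin 42° = 9.76×10⁻⁵ s⁻¹
Geostrophic balance rearranged: |∂P/∂n| = f ρ V_g
|∂P/∂n| = 9.76×10⁻⁵ × 1.22 × 55.0 = 6.55×10⁻³ Pa/m
Isobar spacing: Δn = ΔP/|∂P/∂n| = 800 Pa / 6.55×10⁻³ Pa/m = 122208 m ≈ 120 km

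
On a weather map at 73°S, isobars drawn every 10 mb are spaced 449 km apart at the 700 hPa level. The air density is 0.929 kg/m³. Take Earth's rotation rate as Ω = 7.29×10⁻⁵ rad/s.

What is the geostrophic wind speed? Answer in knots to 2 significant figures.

33 knots

Coriolis parameter at 73°S:
f = 2Ω sin φ = 2 × 7.29×10⁻⁵ × sin 73° = 1.39×10⁻⁴ s⁻¹
Pressure gradient: |∂P/∂n| = 1000 Pa / 449000 m = 2.23×10⁻³ Pa/m
Geostrophic balance (pressure-gradient force = Coriolis force):
V_g = (1/(fρ)) |∂P/∂n| = 2.23×10⁻³ / (1.39×10⁻⁴ × 0.929) = 17.2 m/s
Converting: 17.2 m/s × 1.944 = 33 knots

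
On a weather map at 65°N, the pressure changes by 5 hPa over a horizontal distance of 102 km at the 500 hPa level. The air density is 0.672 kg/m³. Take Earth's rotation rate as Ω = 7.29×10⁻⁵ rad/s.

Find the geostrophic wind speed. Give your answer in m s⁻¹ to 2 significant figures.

Coriolis parameter at 65°N:
f = 2Ω sin φ = 2 × 7.29×10⁻⁵ × sin 65° = 1.32×10⁻⁴ s⁻¹
Pressure gradient: |∂P/∂n| = 500 Pa / 102000 m = 4.90×10⁻³ Pa/m
Geostrophic balance (pressure-gradient force = Coriolis force):
V_g = (1/(fρ)) |∂P/∂n| = 4.90×10⁻³ / (1.32×10⁻⁴ × 0.672) = 55.2 m/s

55 m s⁻¹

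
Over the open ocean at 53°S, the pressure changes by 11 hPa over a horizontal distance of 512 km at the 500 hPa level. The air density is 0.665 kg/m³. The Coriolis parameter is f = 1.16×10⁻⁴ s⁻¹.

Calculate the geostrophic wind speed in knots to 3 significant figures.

54.1 knots

Pressure gradient: |∂P/∂n| = 1100 Pa / 512000 m = 2.15×10⁻³ Pa/m
Geostrophic balance (pressure-gradient force = Coriolis force):
V_g = (1/(fρ)) |∂P/∂n| = 2.15×10⁻³ / (1.16×10⁻⁴ × 0.665) = 27.9 m/s
Converting: 27.9 m/s × 1.944 = 54.1 knots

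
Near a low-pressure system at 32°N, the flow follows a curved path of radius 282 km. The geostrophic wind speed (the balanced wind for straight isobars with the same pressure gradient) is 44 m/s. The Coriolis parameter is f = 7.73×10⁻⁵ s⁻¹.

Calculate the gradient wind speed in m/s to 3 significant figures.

21.9 m/s

Around a low, centrifugal force acts outward with Coriolis, so pressure-gradient force balances both:
(1/ρ)|∂P/∂n| = fV + V²/R  →  V² + fR·V − fR·V_g = 0
With fR = 7.73×10⁻⁵ × 282×10³ m = 21.8 m/s:
V = [−fR + √((fR)² + 4 fR V_g)]/2 = [−21.8 + √(21.8² + 4×21.8×44)]/2 = 21.9 m/s
Subgeostrophic (V < V_g = 44 m/s), as expected around a low.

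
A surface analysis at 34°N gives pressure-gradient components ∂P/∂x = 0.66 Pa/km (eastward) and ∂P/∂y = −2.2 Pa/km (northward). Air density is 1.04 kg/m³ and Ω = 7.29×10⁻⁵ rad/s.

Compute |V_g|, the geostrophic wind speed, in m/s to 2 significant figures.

27 m/s

Coriolis parameter at 34°N:
f = 2Ω sin φ = 2 × 7.29×10⁻⁵ × sin 34° = 8.15×10⁻⁵ s⁻¹
Component geostrophic relations (x east, y north):
u_g = −(1/(fρ)) ∂P/∂y,  v_g = (1/(fρ)) ∂P/∂x
u_g = −(−2.2×10⁻³)/(8.15×10⁻⁵ × 1.04) = 25.9 m/s;  v_g = (0.66×10⁻³)/(8.15×10⁻⁵ × 1.04) = 7.78 m/s
|V_g| = √(u_g² + v_g²) = 27.1 m/s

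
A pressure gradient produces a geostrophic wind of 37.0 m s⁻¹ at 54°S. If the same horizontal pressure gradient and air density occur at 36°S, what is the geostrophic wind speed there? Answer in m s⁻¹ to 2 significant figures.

51 m s⁻¹

With the same pressure gradient and density, V_g ∝ 1/f ∝ 1/sin φ.
V₂ = V₁ · sin φ₁ / sin φ₂ = 37.0 × sin 54° / sin 36°
V₂ = 37.0 × 0.8090/0.5878 = 51 m s⁻¹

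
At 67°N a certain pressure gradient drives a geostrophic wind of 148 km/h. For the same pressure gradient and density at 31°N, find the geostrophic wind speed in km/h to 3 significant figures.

With the same pressure gradient and density, V_g ∝ 1/f ∝ 1/sin φ.
V₂ = V₁ · sin φ₁ / sin φ₂ = 148 × sin 67° / sin 31°
V₂ = 148 × 0.9205/0.5150 = 265 km/h

265 km/h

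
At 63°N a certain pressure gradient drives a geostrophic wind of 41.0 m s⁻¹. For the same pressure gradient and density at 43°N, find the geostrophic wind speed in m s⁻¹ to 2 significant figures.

With the same pressure gradient and density, V_g ∝ 1/f ∝ 1/sin φ.
V₂ = V₁ · sin φ₁ / sin φ₂ = 41.0 × sin 63° / sin 43°
V₂ = 41.0 × 0.8910/0.6820 = 54 m s⁻¹

54 m s⁻¹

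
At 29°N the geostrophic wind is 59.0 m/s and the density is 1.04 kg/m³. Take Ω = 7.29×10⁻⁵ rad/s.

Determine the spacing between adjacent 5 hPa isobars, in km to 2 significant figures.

120 km

Coriolis parameter at 29°N:
f = 2Ω sin φ = 2 × 7.29×10⁻⁵ × sin 29° = 7.07×10⁻⁵ s⁻¹
Geostrophic balance rearranged: |∂P/∂n| = f ρ V_g
|∂P/∂n| = 7.07×10⁻⁵ × 1.04 × 59.0 = 4.34×10⁻³ Pa/m
Isobar spacing: Δn = ΔP/|∂P/∂n| = 500 Pa / 4.34×10⁻³ Pa/m = 115281 m ≈ 120 km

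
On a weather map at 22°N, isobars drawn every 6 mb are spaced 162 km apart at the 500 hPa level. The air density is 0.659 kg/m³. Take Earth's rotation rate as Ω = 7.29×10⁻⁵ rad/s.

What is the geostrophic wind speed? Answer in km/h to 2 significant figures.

370 km/h

Coriolis parameter at 22°N:
f = 2Ω sin φ = 2 × 7.29×10⁻⁵ × sin 22° = 5.46×10⁻⁵ s⁻¹
Pressure gradient: |∂P/∂n| = 600 Pa / 162000 m = 3.70×10⁻³ Pa/m
Geostrophic balance (pressure-gradient force = Coriolis force):
V_g = (1/(fρ)) |∂P/∂n| = 3.70×10⁻³ / (5.46×10⁻⁵ × 0.659) = 103 m/s
Converting: 103 m/s × 3.6 = 370 km/h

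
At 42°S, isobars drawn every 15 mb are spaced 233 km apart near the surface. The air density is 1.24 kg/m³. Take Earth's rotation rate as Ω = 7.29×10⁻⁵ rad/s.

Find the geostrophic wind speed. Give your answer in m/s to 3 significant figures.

53.2 m/s

Coriolis parameter at 42°S:
f = 2Ω sin φ = 2 × 7.29×10⁻⁵ × sin 42° = 9.76×10⁻⁵ s⁻¹
Pressure gradient: |∂P/∂n| = 1500 Pa / 233000 m = 6.44×10⁻³ Pa/m
Geostrophic balance (pressure-gradient force = Coriolis force):
V_g = (1/(fρ)) |∂P/∂n| = 6.44×10⁻³ / (9.76×10⁻⁵ × 1.24) = 53.2 m/s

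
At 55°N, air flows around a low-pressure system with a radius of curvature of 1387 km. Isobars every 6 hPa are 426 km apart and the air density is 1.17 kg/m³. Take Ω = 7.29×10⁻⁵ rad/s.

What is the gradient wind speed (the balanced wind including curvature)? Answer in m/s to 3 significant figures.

9.53 m/s

Coriolis parameter at 55°N:
f = 2Ω sin φ = 2 × 7.29×10⁻⁵ × sin 55° = 1.19×10⁻⁴ s⁻¹
Pressure gradient: |∂P/∂n| = 600 Pa / 426000 m = 1.41×10⁻³ Pa/m
Geostrophic speed: V_g = |∂P/∂n|/(fρ) = 1.41×10⁻³/(1.19×10⁻⁴ × 1.17) = 10.1 m/s
Around a low, centrifugal force acts outward with Coriolis, so pressure-gradient force balances both:
(1/ρ)|∂P/∂n| = fV + V²/R  →  V² + fR·V − fR·V_g = 0
With fR = 1.19×10⁻⁴ × 1387×10³ m = 166 m/s:
V = [−fR + √((fR)² + 4 fR V_g)]/2 = [−166 + √(166² + 4×166×10.1)]/2 = 9.53 m/s
Subgeostrophic (V < V_g = 10.1 m/s), as expected around a low.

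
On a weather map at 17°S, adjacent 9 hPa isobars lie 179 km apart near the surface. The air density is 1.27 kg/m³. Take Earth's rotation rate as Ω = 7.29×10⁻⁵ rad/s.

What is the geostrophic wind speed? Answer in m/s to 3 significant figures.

92.9 m/s

Coriolis parameter at 17°S:
f = 2Ω sin φ = 2 × 7.29×10⁻⁵ × sin 17° = 4.26×10⁻⁵ s⁻¹
Pressure gradient: |∂P/∂n| = 900 Pa / 179000 m = 5.03×10⁻³ Pa/m
Geostrophic balance (pressure-gradient force = Coriolis force):
V_g = (1/(fρ)) |∂P/∂n| = 5.03×10⁻³ / (4.26×10⁻⁵ × 1.27) = 92.9 m/s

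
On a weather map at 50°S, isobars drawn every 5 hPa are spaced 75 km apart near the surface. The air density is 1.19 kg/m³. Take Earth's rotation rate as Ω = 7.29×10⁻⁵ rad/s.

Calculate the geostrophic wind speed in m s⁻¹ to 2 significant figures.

Coriolis parameter at 50°S:
f = 2Ω sin φ = 2 × 7.29×10⁻⁵ × sin 50° = 1.12×10⁻⁴ s⁻¹
Pressure gradient: |∂P/∂n| = 500 Pa / 75000 m = 6.67×10⁻³ Pa/m
Geostrophic balance (pressure-gradient force = Coriolis force):
V_g = (1/(fρ)) |∂P/∂n| = 6.67×10⁻³ / (1.12×10⁻⁴ × 1.19) = 50.2 m/s

50 m s⁻¹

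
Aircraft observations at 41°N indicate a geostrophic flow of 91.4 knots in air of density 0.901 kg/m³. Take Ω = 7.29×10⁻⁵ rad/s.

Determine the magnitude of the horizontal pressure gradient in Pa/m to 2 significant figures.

4.1×10⁻³ Pa/m

Coriolis parameter at 41°N:
f = 2Ω sin φ = 2 × 7.29×10⁻⁵ × sin 41° = 9.57×10⁻⁵ s⁻¹
Wind speed in SI: 91.4 knots = 47.0 m/s
Geostrophic balance rearranged: |∂P/∂n| = f ρ V_g
|∂P/∂n| = 9.57×10⁻⁵ × 0.901 × 47.0 = 4.05×10⁻³ Pa/m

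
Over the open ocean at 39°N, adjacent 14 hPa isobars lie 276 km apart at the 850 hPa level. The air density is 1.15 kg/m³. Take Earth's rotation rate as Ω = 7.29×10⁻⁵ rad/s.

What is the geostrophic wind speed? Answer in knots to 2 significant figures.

Coriolis parameter at 39°N:
f = 2Ω sin φ = 2 × 7.29×10⁻⁵ × sin 39° = 9.18×10⁻⁵ s⁻¹
Pressure gradient: |∂P/∂n| = 1400 Pa / 276000 m = 5.07×10⁻³ Pa/m
Geostrophic balance (pressure-gradient force = Coriolis force):
V_g = (1/(fρ)) |∂P/∂n| = 5.07×10⁻³ / (9.18×10⁻⁵ × 1.15) = 48.1 m/s
Converting: 48.1 m/s × 1.944 = 93 knots

93 knots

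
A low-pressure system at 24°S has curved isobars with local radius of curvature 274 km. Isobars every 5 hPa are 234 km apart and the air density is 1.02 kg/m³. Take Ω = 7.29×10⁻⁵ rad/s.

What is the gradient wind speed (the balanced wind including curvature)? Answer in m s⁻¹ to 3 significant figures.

Coriolis parameter at 24°S:
f = 2Ω sin φ = 2 × 7.29×10⁻⁵ × sin 24° = 5.93×10⁻⁵ s⁻¹
Pressure gradient: |∂P/∂n| = 500 Pa / 234000 m = 2.14×10⁻³ Pa/m
Geostrophic speed: V_g = |∂P/∂n|/(fρ) = 2.14×10⁻³/(5.93×10⁻⁵ × 1.02) = 35.3 m/s
Around a low, centrifugal force acts outward with Coriolis, so pressure-gradient force balances both:
(1/ρ)|∂P/∂n| = fV + V²/R  →  V² + fR·V − fR·V_g = 0
With fR = 5.93×10⁻⁵ × 274×10³ m = 16.2 m/s:
V = [−fR + √((fR)² + 4 fR V_g)]/2 = [−16.2 + √(16.2² + 4×16.2×35.3)]/2 = 17.2 m/s
Subgeostrophic (V < V_g = 35.3 m/s), as expected around a low.

17.2 m s⁻¹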